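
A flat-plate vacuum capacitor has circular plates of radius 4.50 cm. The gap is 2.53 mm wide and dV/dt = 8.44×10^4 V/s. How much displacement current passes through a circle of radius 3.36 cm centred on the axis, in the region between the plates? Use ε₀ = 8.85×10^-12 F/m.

With E = V/d, dE/dt = 3.336×10^7 V/(m·s) and πR² = 6.362×10^-3 m², giving I_d = ε₀ πR² dE/dt = 1.878×10^-6 A.
Through an area πr² the displacement current is I_d·(πr²/πR²) = I_d (r/R)² = 1.05×10^-6 A.

1.05×10^-6 A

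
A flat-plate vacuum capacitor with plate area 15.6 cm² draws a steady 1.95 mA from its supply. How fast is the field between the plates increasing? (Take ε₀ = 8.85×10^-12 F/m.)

1.41×10^11 V/(m·s)

By continuity, I_d in the gap equals the 1.95 mA flowing in the wire.
Then dE/dt = I_d/(ε₀A) = 1.41×10^11 V/(m·s).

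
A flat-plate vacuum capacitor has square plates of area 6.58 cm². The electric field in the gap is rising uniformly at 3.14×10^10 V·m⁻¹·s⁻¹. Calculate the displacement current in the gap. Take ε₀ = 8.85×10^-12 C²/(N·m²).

The displacement current is ε₀ times dΦ_E/dt = ε₀ A dE/dt = (8.85×10^-12)(6.58×10^-4)(3.14×10^10) = 1.83×10^-4 A.

1.83×10^-4 A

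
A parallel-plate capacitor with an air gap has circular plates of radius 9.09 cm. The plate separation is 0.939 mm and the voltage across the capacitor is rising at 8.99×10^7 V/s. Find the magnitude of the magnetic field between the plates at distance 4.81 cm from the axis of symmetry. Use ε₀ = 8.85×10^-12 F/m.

2.56×10^-8 T

With E = V/d, dE/dt = 9.574×10^10 V/(m·s) and πR² = 0.02596 m², giving I_d = ε₀ πR² dE/dt = 0.02200 A.
∮B·dl = μ₀ I_d,enc with I_d,enc = I_d r²/R² = 6.160×10^-3 A; so B = μ₀ I_d,enc/(2πr) = 2.56×10^-8 T.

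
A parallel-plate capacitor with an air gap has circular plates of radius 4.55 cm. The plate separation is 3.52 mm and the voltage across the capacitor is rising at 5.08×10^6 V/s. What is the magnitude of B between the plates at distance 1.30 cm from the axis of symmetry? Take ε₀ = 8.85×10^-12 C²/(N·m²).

With E = V/d, dE/dt = 1.443×10^9 V/(m·s) and πR² = 6.504×10^-3 m², giving I_d = ε₀ πR² dE/dt = 8.306×10^-5 A.
∮B·dl = μ₀ I_d,enc with I_d,enc = I_d r²/R² = 6.780×10^-6 A; so B = μ₀ I_d,enc/(2πr) = 1.04×10^-10 T.

1.04×10^-10 T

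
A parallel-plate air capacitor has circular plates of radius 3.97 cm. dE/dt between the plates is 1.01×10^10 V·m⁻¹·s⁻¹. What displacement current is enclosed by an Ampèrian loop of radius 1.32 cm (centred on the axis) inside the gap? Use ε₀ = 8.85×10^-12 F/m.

Total displacement current: I_d = ε₀(πR²)(dE/dt) = (8.85×10^-12)(4.951×10^-3)(1.01×10^10) = 4.425×10^-4 A.
Through an area πr² the displacement current is I_d·(πr²/πR²) = I_d (r/R)² = 4.89×10^-5 A.

4.89×10^-5 A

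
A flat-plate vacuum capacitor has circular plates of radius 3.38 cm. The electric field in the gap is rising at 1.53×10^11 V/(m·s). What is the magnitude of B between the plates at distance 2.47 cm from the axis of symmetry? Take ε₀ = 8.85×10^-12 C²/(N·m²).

Total displacement current: I_d = ε₀(πR²)(dE/dt) = (8.85×10^-12)(3.589×10^-3)(1.53×10^11) = 4.860×10^-3 A.
∮B·dl = μ₀ I_d,enc with I_d,enc = I_d r²/R² = 2.595×10^-3 A; so B = μ₀ I_d,enc/(2πr) = 2.10×10^-8 T.

2.10×10^-8 T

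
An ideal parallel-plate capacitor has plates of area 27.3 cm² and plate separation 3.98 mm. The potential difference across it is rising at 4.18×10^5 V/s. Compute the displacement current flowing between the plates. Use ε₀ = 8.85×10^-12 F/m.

2.54×10^-6 A

E = V/d so dE/dt = (dV/dt)/d = 1.050×10^8 V/(m·s), and I_d = ε₀ A dE/dt = (8.85×10^-12)(2.73×10^-3)(1.050×10^8) = 2.54×10^-6 A.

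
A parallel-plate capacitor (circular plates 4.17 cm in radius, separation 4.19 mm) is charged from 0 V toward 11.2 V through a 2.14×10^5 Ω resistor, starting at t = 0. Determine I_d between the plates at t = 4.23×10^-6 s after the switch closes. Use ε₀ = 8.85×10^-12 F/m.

C = ε₀A/d = (8.85×10^-12)(5.463×10^-3)/(4.19×10^-3) = 1.154×10^-11 F, so τ = RC = 2.470×10^-6 s.
The conduction current is I(t) = (V₀/R) e^(−t/τ), and the displacement current between the plates equals it.
t/τ = 1.713; I_d = (11.2/2.14×10^5) · e^(−1.713) = (5.234×10^-5)(0.1803) = 9.44×10^-6 A.

9.44×10^-6 A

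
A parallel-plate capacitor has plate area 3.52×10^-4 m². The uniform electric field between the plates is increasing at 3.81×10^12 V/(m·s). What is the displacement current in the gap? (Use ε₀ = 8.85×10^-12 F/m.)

0.0119 A

The displacement current is ε₀ times dΦ_E/dt = ε₀ A dE/dt = (8.85×10^-12)(3.52×10^-4)(3.81×10^12) = 0.0119 A.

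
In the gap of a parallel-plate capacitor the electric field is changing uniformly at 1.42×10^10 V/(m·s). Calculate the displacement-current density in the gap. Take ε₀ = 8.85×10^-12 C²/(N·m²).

J_d = ε₀ ∂E/∂t, so J_d = 0.126 A/m².

0.126 A/m²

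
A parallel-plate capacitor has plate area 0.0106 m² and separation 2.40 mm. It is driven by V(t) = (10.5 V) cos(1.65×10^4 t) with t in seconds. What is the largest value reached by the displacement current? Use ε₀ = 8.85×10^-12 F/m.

The displacement current equals the conduction current C dV/dt, which peaks at C V₀ ω.
With C = ε₀A/d = (8.85×10^-12)(0.0106)/(2.40×10^-3) = 3.909×10^-11 F and ω = 1.65×10^4 rad/s, I_d,max = (3.909×10^-11)(10.5)(1.65×10^4) = 6.77×10^-6 A.

6.77×10^-6 A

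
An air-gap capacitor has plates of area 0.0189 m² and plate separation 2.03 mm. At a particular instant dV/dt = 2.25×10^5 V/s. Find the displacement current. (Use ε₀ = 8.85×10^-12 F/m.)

1.85×10^-5 A

E = V/d so dE/dt = (dV/dt)/d = 1.108×10^8 V/(m·s), and I_d = ε₀ A dE/dt = (8.85×10^-12)(0.0189)(1.108×10^8) = 1.85×10^-5 A.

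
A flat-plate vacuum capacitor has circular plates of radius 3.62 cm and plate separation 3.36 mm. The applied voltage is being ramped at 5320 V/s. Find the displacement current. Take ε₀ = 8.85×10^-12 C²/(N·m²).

5.77×10^-8 A

E = V/d so dE/dt = (dV/dt)/d = 1.583×10^6 V/(m·s), and I_d = ε₀ A dE/dt = (8.85×10^-12)(4.117×10^-3)(1.583×10^6) = 5.77×10^-8 A.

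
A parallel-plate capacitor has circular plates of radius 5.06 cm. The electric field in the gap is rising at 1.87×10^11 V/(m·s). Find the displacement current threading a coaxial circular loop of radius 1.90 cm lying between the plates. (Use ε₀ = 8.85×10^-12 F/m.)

1.88×10^-3 A

Total displacement current: I_d = ε₀(πR²)(dE/dt) = (8.85×10^-12)(8.044×10^-3)(1.87×10^11) = 0.01331 A.
Through an area πr² the displacement current is I_d·(πr²/πR²) = I_d (r/R)² = 1.88×10^-3 A.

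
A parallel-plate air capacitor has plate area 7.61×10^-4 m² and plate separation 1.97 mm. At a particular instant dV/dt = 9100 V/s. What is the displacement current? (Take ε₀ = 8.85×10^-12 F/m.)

3.11×10^-8 A

E = V/d so dE/dt = (dV/dt)/d = 4.619×10^6 V/(m·s), and I_d = ε₀ A dE/dt = (8.85×10^-12)(7.61×10^-4)(4.619×10^6) = 3.11×10^-8 A.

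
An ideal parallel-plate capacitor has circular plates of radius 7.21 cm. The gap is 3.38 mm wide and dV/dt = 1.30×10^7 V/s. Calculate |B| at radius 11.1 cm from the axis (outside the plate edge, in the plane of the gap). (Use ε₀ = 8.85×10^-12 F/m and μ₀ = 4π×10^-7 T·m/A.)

dE/dt = (dV/dt)/d = 3.846×10^9 V/(m·s); I_d = ε₀(πR²)(dE/dt) = (8.85×10^-12)(0.01633)(3.846×10^9) = 5.558×10^-4 A.
With r > R the enclosed displacement current is the full I_d; B = μ₀ I_d / (2πr) = 1.00×10^-9 T.

1.00×10^-9 T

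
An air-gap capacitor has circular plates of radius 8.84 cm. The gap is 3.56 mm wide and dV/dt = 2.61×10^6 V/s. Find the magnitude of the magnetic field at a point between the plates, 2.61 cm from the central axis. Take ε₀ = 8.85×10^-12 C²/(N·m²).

1.06×10^-10 T

With E = V/d, dE/dt = 7.331×10^8 V/(m·s) and πR² = 0.02455 m², giving I_d = ε₀ πR² dE/dt = 1.593×10^-4 A.
For r < R the Ampère–Maxwell law gives B(2πr) = μ₀ I_d (r²/R²), so B = μ₀ I_d r/(2πR²) = (4π×10^-7)(1.593×10^-4)(0.0261)/(2π·0.0884²) = 1.06×10^-10 T.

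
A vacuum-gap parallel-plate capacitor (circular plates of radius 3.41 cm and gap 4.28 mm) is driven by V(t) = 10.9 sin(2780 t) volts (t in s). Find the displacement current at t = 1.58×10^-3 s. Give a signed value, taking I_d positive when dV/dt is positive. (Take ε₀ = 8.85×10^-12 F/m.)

-7.20×10^-8 A

dE/dt = (V₀ω/d)·cos(ωt) with ωt = 4.3924 rad: (10.9)(2780)(-0.3146)/(4.28×10^-3) = -2.227×10^6 V/(m·s).
I_d = ε₀ A dE/dt = (8.85×10^-12)(3.653×10^-3)(-2.227×10^6) = -7.20×10^-8 A.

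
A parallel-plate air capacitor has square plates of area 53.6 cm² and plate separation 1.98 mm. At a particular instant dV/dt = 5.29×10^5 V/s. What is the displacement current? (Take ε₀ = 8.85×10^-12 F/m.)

1.27×10^-5 A

E = V/d so dE/dt = (dV/dt)/d = 2.672×10^8 V/(m·s), and I_d = ε₀ A dE/dt = (8.85×10^-12)(5.36×10^-3)(2.672×10^8) = 1.27×10^-5 A.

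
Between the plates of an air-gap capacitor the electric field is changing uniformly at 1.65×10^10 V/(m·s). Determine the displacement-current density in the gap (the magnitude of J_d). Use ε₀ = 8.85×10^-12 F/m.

J_d = ε₀ ∂E/∂t, so J_d = 0.146 A/m².

0.146 A/m²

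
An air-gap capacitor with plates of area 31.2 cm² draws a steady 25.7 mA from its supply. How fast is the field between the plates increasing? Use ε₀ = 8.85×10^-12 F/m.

By continuity, I_d in the gap equals the 25.7 mA flowing in the wire.
Then dE/dt = I_d/(ε₀A) = 9.31×10^11 V/(m·s).

9.31×10^11 V/(m·s)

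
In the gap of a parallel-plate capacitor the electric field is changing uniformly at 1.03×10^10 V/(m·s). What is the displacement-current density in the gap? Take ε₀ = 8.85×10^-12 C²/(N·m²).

0.0912 A/m²

J_d = ε₀ ∂E/∂t, so J_d = 0.0912 A/m².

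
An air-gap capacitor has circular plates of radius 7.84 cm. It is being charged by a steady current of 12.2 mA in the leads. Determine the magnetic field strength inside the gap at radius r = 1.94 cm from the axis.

7.70×10^-9 T

By continuity the displacement current in the gap matches the conduction current: I_d = 0.0122 A.
For r < R the Ampère–Maxwell law gives B(2πr) = μ₀ I_d (r²/R²), so B = μ₀ I_d r/(2πR²) = (4π×10^-7)(0.0122)(0.0194)/(2π·0.0784²) = 7.70×10^-9 T.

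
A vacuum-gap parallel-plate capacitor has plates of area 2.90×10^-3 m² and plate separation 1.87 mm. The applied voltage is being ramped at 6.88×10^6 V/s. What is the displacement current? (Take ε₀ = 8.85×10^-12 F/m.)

The field between the plates is E = V/d, so dE/dt = (6.88×10^6)/(1.87×10^-3 m) = 3.679×10^9 V/(m·s).
I_d = ε₀ A (dE/dt) = (8.85×10^-12)(2.90×10^-3)(3.679×10^9) = 9.44×10^-5 A.

9.44×10^-5 A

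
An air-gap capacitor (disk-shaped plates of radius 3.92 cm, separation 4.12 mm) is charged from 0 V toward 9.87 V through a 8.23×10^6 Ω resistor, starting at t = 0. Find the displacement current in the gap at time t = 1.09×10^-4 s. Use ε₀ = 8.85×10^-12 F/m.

3.34×10^-7 A

C = ε₀A/d = (8.85×10^-12)(4.827×10^-3)/(4.12×10^-3) = 1.037×10^-11 F and τ = RC = 8.535×10^-5 s. I_d in the gap equals the RC charging current.
I_d(t) = (V₀/R) e^(−t/τ) = 1.199×10^-6 · e^(−1.277) = 3.34×10^-7 A.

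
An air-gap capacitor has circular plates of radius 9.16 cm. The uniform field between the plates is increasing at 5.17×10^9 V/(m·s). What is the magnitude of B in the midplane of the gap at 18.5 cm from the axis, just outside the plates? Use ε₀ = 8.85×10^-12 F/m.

1.30×10^-9 T

I_d = ε₀ dΦ_E/dt = ε₀ πR² (dE/dt) = (8.85×10^-12)(0.02636)(5.17×10^9) = 1.206×10^-3 A through the full plate area.
For r ≥ R the full I_d is enclosed: B = μ₀ I_d/(2πr) = (4π×10^-7)(1.206×10^-3)/(2π·0.185) = 1.30×10^-9 T.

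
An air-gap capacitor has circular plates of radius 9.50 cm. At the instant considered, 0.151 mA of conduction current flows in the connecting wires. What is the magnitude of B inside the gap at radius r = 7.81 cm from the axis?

2.61×10^-10 T

By continuity the displacement current in the gap matches the conduction current: I_d = 1.51×10^-4 A.
An Ampèrian loop of radius r encloses a fraction (r/R)² of I_d. Then B·2πr = μ₀ I_d (r/R)², giving B = μ₀ I_d r/(2πR²) = 2.61×10^-10 T.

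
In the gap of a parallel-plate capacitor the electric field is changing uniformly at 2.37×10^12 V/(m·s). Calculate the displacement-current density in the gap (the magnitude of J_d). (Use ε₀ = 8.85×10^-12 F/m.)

J_d = ε₀ dE/dt = (8.85×10^-12)(2.37×10^12) = 21.0 A/m².

21.0 A/m²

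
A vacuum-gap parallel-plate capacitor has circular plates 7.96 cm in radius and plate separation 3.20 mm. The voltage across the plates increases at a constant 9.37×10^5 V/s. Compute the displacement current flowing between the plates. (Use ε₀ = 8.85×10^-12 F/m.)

5.16×10^-5 A

The field between the plates is E = V/d, so dE/dt = (9.37×10^5)/(3.20×10^-3 m) = 2.928×10^8 V/(m·s).
I_d = ε₀ A (dE/dt) = (8.85×10^-12)(0.01991)(2.928×10^8) = 5.16×10^-5 A.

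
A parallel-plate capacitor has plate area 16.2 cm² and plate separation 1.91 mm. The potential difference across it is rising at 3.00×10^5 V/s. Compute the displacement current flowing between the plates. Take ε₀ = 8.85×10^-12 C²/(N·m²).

C = ε₀A/d = (8.85×10^-12)(1.62×10^-3)/(1.91×10^-3) = 7.506×10^-12 F.
I_d = C dV/dt = (7.506×10^-12)(3.00×10^5) = 2.25×10^-6 A.

2.25×10^-6 A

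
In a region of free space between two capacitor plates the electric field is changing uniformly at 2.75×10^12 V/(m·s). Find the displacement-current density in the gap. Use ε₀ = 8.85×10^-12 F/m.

The displacement-current density is ε₀ ∂E/∂t = (8.85×10^-12)(2.75×10^12) = 24.3 A/m².

24.3 A/m²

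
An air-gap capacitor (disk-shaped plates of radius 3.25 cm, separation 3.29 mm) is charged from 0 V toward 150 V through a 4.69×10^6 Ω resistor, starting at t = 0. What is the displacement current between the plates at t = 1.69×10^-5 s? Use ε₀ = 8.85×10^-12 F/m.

2.14×10^-5 A

With C = ε₀A/d = (8.85×10^-12)(3.318×10^-3)/(3.29×10^-3) = 8.925×10^-12 F, the time constant is τ = RC = 4.186×10^-5 s, so t/τ = 0.4037 and e^(−t/τ) = 0.6678.
I_d = I_cond = (V₀/R) e^(−t/τ) = (3.198×10^-5)(0.6678) = 2.14×10^-5 A.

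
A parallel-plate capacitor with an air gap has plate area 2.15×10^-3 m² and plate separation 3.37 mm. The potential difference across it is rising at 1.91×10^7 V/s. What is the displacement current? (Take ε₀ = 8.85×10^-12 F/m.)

1.08×10^-4 A

The field between the plates is E = V/d, so dE/dt = (1.91×10^7)/(3.37×10^-3 m) = 5.668×10^9 V/(m·s).
I_d = ε₀ A (dE/dt) = (8.85×10^-12)(2.15×10^-3)(5.668×10^9) = 1.08×10^-4 A.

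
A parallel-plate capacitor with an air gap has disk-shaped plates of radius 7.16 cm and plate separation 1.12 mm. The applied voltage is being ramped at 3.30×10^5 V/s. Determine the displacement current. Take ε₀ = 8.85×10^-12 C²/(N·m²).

4.20×10^-5 A

The field between the plates is E = V/d, so dE/dt = (3.30×10^5)/(1.12×10^-3 m) = 2.946×10^8 V/(m·s).
I_d = ε₀ A (dE/dt) = (8.85×10^-12)(0.01611)(2.946×10^8) = 4.20×10^-5 A.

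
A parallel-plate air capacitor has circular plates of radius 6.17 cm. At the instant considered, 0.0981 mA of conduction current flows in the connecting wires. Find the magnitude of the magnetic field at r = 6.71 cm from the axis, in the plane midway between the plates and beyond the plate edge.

2.92×10^-10 T

Between the plates the displacement current equals the wire current: I_d = 0.0981 mA = 9.81×10^-5 A.
With r > R the enclosed displacement current is the full I_d; B = μ₀ I_d / (2πr) = 2.92×10^-10 T.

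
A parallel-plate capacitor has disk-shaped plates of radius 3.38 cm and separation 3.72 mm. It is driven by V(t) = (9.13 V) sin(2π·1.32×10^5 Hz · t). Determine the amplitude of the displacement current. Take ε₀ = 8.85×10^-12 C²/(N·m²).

6.47×10^-5 A

(dE/dt)_max = V₀ω/d = 2.036×10^9 V/(m·s); ω = 2πf = 8.294×10^5 rad/s.
I_d,max = ε₀ A (dE/dt)_max = (8.85×10^-12)(3.589×10^-3)(2.036×10^9) = 6.47×10^-5 A.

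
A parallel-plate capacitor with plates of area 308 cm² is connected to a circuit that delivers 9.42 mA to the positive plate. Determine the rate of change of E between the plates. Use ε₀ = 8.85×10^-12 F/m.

3.46×10^10 V/(m·s)

The displacement current between the plates equals the conduction current, I_d = 9.42 mA.
Since I_d = ε₀ A dE/dt, dE/dt = I_d/(ε₀A) = (9.42×10^-3)/((8.85×10^-12)(0.0308)) = 3.46×10^10 V/(m·s).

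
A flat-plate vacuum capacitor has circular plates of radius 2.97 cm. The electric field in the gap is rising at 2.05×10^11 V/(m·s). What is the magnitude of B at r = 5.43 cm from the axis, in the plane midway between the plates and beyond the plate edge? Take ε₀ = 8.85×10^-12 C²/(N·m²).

I_d = ε₀ dΦ_E/dt = ε₀ πR² (dE/dt) = (8.85×10^-12)(2.771×10^-3)(2.05×10^11) = 5.027×10^-3 A through the full plate area.
For r ≥ R the full I_d is enclosed: B = μ₀ I_d/(2πr) = (4π×10^-7)(5.027×10^-3)/(2π·0.0543) = 1.85×10^-8 T.

1.85×10^-8 T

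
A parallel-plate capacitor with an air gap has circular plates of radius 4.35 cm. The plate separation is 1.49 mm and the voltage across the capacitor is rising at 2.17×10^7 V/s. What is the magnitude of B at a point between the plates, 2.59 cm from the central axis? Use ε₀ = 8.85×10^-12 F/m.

I_d = C dV/dt with C = ε₀πR²/d = 3.531×10^-11 F, so I_d = (3.531×10^-11)(2.17×10^7) = 7.662×10^-4 A.
An Ampèrian loop of radius r encloses a fraction (r/R)² of I_d. Then B·2πr = μ₀ I_d (r/R)², giving B = μ₀ I_d r/(2πR²) = 2.10×10^-9 T.

2.10×10^-9 T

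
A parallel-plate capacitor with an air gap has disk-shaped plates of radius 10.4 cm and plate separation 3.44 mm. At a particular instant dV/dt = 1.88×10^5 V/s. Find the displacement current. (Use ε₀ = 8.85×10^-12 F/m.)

1.64×10^-5 A

The field between the plates is E = V/d, so dE/dt = (1.88×10^5)/(3.44×10^-3 m) = 5.465×10^7 V/(m·s).
I_d = ε₀ A (dE/dt) = (8.85×10^-12)(0.03398)(5.465×10^7) = 1.64×10^-5 A.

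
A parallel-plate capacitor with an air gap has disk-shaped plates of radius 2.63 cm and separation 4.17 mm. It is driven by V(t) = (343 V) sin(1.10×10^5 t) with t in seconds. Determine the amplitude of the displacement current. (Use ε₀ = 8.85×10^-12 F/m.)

1.74×10^-4 A

C = ε₀A/d = (8.85×10^-12)(2.173×10^-3)/(4.17×10^-3) = 4.612×10^-12 F; ω = 1.10×10^5 rad/s.
I_d = C dV/dt, so |I_d|_max = C V₀ ω = (4.612×10^-12)(343)(1.10×10^5) = 1.74×10^-4 A.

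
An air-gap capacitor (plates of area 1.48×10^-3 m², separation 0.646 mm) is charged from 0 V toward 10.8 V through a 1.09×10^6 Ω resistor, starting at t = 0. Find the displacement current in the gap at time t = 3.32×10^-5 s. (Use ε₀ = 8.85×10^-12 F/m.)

2.21×10^-6 A

C = ε₀A/d = (8.85×10^-12)(1.48×10^-3)/(6.46×10^-4) = 2.028×10^-11 F and τ = RC = 2.211×10^-5 s. I_d in the gap equals the RC charging current.
I_d(t) = (V₀/R) e^(−t/τ) = 9.908×10^-6 · e^(−1.502) = 2.21×10^-6 A.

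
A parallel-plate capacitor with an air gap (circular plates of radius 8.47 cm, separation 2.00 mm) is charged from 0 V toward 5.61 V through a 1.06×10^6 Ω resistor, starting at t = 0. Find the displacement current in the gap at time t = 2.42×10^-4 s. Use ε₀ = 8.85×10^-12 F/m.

5.36×10^-7 A

C = ε₀A/d = (8.85×10^-12)(0.02254)/(2.00×10^-3) = 9.974×10^-11 F and τ = RC = 1.057×10^-4 s. I_d in the gap equals the RC charging current.
I_d(t) = (V₀/R) e^(−t/τ) = 5.292×10^-6 · e^(−2.289) = 5.36×10^-7 A.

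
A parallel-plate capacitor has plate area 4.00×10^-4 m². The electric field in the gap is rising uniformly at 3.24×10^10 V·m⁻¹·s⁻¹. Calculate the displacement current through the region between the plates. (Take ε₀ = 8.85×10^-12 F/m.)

1.15×10^-4 A

I_d = ε₀ A (dE/dt) = (8.85×10^-12)(4.00×10^-4 m²)(3.24×10^10) = 1.15×10^-4 A.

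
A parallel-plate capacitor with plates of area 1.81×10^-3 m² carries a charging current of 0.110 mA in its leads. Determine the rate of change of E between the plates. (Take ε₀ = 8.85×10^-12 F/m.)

6.87×10^9 V/(m·s)

Charge continuity gives I_d = I = 1.10×10^-4 A between the plates.
Then dE/dt = I_d/(ε₀A) = 6.87×10^9 V/(m·s).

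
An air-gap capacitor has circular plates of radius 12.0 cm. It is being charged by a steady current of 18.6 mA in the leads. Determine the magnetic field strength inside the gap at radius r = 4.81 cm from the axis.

No conduction current crosses the gap, so I_d there equals the 0.0186 A in the leads.
For r < R the Ampère–Maxwell law gives B(2πr) = μ₀ I_d (r²/R²), so B = μ₀ I_d r/(2πR²) = (4π×10^-7)(0.0186)(0.0481)/(2π·0.120²) = 1.24×10^-8 T.

1.24×10^-8 T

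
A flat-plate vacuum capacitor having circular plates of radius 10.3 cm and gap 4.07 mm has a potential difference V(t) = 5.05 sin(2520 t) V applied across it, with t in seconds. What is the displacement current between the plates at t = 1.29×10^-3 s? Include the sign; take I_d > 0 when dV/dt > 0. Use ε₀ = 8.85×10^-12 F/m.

dV/dt = (5.05)(2520)·cos(3.2508) = -1.265×10^4 V/s.
I_d = C dV/dt with C = ε₀A/d = (8.85×10^-12)(0.03333)/(4.07×10^-3) = 7.247×10^-11 F, so I_d = (7.247×10^-11)(-1.265×10^4) = -9.17×10^-7 A.

-9.17×10^-7 A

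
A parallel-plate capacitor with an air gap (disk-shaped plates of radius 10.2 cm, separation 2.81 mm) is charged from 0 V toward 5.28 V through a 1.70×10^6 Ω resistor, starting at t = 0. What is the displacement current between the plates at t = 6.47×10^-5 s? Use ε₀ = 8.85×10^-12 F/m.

2.15×10^-6 A

With C = ε₀A/d = (8.85×10^-12)(0.03269)/(2.81×10^-3) = 1.030×10^-10 F, the time constant is τ = RC = 1.751×10^-4 s, so t/τ = 0.3695 and e^(−t/τ) = 0.6911.
I_d = I_cond = (V₀/R) e^(−t/τ) = (3.106×10^-6)(0.6911) = 2.15×10^-6 A.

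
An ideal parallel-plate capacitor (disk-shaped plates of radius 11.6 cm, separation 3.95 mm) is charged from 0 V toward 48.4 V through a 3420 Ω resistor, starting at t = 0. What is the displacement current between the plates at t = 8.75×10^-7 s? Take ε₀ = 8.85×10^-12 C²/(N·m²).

9.50×10^-4 A

C = ε₀A/d = (8.85×10^-12)(0.04227)/(3.95×10^-3) = 9.471×10^-11 F, so τ = RC = 3.239×10^-7 s.
The conduction current is I(t) = (V₀/R) e^(−t/τ), and the displacement current between the plates equals it.
t/τ = 2.701; I_d = (48.4/3420) · e^(−2.701) = (0.01415)(0.06714) = 9.50×10^-4 A.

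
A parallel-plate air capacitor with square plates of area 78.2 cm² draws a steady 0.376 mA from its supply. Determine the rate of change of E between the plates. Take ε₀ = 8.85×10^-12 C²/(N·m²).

5.43×10^9 V/(m·s)

Charge continuity gives I_d = I = 3.76×10^-4 A between the plates.
Inverting I_d = ε₀ A dE/dt gives dE/dt = 3.76×10^-4 / (8.85×10^-12 · 7.82×10^-3) = 5.43×10^9 V/(m·s).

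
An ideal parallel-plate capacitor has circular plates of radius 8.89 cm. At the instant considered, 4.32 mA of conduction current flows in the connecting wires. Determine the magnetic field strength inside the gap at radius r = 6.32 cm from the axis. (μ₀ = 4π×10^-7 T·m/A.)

By continuity the displacement current in the gap matches the conduction current: I_d = 4.32×10^-3 A.
∮B·dl = μ₀ I_d,enc with I_d,enc = I_d r²/R² = 2.183×10^-3 A; so B = μ₀ I_d,enc/(2πr) = 6.91×10^-9 T.

6.91×10^-9 T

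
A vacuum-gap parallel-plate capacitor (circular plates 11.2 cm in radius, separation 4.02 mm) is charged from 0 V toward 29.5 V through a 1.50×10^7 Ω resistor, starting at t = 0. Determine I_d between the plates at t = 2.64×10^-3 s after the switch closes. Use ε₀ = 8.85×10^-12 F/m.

C = ε₀A/d = (8.85×10^-12)(0.03941)/(4.02×10^-3) = 8.676×10^-11 F and τ = RC = 1.301×10^-3 s. I_d in the gap equals the RC charging current.
I_d(t) = (V₀/R) e^(−t/τ) = 1.967×10^-6 · e^(−2.029) = 2.59×10^-7 A.

2.59×10^-7 A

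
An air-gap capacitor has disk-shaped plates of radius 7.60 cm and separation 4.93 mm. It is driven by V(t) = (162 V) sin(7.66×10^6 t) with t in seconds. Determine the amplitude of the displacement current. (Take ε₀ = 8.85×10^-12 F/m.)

0.0404 A

(dE/dt)_max = V₀ω/d = 2.517×10^11 V/(m·s); ω = 7.66×10^6 rad/s.
I_d,max = ε₀ A (dE/dt)_max = (8.85×10^-12)(0.01815)(2.517×10^11) = 0.0404 A.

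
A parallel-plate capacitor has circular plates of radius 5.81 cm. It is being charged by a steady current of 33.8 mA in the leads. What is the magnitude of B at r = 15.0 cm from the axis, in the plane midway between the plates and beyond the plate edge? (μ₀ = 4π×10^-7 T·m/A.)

By continuity the displacement current in the gap matches the conduction current: I_d = 0.0338 A.
Outside the plates the loop encloses all of I_d, so B·2πr = μ₀ I_d and B = 4.51×10^-8 T.

4.51×10^-8 T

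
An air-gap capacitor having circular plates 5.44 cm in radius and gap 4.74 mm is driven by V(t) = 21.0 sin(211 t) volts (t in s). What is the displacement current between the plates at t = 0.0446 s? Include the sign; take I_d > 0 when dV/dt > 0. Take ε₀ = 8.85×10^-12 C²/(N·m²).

-7.69×10^-8 A

dV/dt = (21.0)(211)·cos(9.4106) = -4431 V/s.
I_d = C dV/dt with C = ε₀A/d = (8.85×10^-12)(9.297×10^-3)/(4.74×10^-3) = 1.736×10^-11 F, so I_d = (1.736×10^-11)(-4431) = -7.69×10^-8 A.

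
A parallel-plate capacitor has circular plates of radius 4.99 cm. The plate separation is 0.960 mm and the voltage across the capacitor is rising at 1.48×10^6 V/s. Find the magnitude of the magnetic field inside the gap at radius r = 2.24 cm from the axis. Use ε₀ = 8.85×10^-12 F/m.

1.92×10^-10 T

dE/dt = (dV/dt)/d = 1.542×10^9 V/(m·s); I_d = ε₀(πR²)(dE/dt) = (8.85×10^-12)(7.823×10^-3)(1.542×10^9) = 1.068×10^-4 A.
For r < R the Ampère–Maxwell law gives B(2πr) = μ₀ I_d (r²/R²), so B = μ₀ I_d r/(2πR²) = (4π×10^-7)(1.068×10^-4)(0.0224)/(2π·0.0499²) = 1.92×10^-10 T.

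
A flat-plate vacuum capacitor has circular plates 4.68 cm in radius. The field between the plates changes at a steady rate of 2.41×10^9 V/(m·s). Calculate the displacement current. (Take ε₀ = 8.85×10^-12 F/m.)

I_d = ε₀ A (dE/dt) = (8.85×10^-12)(6.881×10^-3 m²)(2.41×10^9) = 1.47×10^-4 A.

1.47×10^-4 A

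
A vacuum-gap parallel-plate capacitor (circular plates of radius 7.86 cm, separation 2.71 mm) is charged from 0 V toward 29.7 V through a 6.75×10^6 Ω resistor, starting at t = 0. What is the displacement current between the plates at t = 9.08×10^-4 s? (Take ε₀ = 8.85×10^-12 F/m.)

5.27×10^-7 A

With C = ε₀A/d = (8.85×10^-12)(0.01941)/(2.71×10^-3) = 6.339×10^-11 F, the time constant is τ = RC = 4.279×10^-4 s, so t/τ = 2.122 and e^(−t/τ) = 0.1198.
I_d = I_cond = (V₀/R) e^(−t/τ) = (4.400×10^-6)(0.1198) = 5.27×10^-7 A.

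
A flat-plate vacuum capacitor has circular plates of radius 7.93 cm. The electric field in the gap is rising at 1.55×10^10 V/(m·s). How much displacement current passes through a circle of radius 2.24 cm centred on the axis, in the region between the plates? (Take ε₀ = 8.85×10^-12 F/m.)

Through the whole plate area (πR² = 0.01976 m²), I_d = ε₀ πR² dE/dt = 2.711×10^-3 A.
Since J_d is uniform, the enclosed fraction is (r/R)² = 0.07979, giving I_d,enc = 2.16×10^-4 A.

2.16×10^-4 A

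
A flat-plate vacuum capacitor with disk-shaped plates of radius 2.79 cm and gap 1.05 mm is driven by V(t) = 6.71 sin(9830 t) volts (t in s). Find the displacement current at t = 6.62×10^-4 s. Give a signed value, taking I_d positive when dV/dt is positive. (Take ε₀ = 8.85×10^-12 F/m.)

C = ε₀A/d = (8.85×10^-12)(2.445×10^-3)/(1.05×10^-3) = 2.061×10^-11 F. dV/dt = V₀ω·cos(ωt); at ωt = 6.50746 rad this factor is 0.9750.
I_d = C dV/dt = (2.061×10^-11)(6.71)(9830)(0.9750) = 1.33×10^-6 A.

1.33×10^-6 A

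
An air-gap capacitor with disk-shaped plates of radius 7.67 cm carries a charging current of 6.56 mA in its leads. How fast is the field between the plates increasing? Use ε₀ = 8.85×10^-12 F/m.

4.01×10^10 V/(m·s)

By continuity, I_d in the gap equals the 6.56 mA flowing in the wire.
Inverting I_d = ε₀ A dE/dt gives dE/dt = 6.56×10^-3 / (8.85×10^-12 · 0.01848) = 4.01×10^10 V/(m·s).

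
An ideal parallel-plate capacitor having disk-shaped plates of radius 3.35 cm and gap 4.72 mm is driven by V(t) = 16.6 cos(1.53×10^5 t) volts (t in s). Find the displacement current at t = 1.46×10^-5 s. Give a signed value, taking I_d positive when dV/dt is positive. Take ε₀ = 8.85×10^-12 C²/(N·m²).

-1.32×10^-5 A

C = ε₀A/d = (8.85×10^-12)(3.526×10^-3)/(4.72×10^-3) = 6.611×10^-12 F. dV/dt = V₀ω·−sin(ωt); at ωt = 2.2338 rad this factor is -0.7881.
I_d = C dV/dt = (6.611×10^-12)(16.6)(1.53×10^5)(-0.7881) = -1.32×10^-5 A.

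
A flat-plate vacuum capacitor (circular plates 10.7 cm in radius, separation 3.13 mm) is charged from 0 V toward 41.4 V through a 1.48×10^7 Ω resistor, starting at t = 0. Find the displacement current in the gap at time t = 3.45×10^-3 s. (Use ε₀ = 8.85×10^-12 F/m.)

2.83×10^-7 A

C = ε₀A/d = (8.85×10^-12)(0.03597)/(3.13×10^-3) = 1.017×10^-10 F, so τ = RC = 1.505×10^-3 s.
The conduction current is I(t) = (V₀/R) e^(−t/τ), and the displacement current between the plates equals it.
t/τ = 2.292; I_d = (41.4/1.48×10^7) · e^(−2.292) = (2.797×10^-6)(0.1011) = 2.83×10^-7 A.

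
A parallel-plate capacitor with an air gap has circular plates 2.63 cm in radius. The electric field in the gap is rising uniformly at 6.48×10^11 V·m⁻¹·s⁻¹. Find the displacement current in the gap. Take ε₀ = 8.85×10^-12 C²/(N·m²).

0.0125 A

I_d = ε₀ A (dE/dt) = (8.85×10^-12)(2.173×10^-3 m²)(6.48×10^11) = 0.0125 A.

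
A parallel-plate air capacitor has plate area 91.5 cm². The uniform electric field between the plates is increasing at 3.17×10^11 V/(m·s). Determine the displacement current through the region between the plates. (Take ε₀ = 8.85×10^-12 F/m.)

I_d = ε₀ A (dE/dt) = (8.85×10^-12)(9.15×10^-3 m²)(3.17×10^11) = 0.0257 A.

0.0257 A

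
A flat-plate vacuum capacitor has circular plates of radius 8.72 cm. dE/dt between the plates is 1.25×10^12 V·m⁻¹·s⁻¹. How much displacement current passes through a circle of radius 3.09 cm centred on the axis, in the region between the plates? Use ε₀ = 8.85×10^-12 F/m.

Through the whole plate area (πR² = 0.02389 m²), I_d = ε₀ πR² dE/dt = 0.2643 A.
Since J_d is uniform, the enclosed fraction is (r/R)² = 0.1256, giving I_d,enc = 0.0332 A.

0.0332 A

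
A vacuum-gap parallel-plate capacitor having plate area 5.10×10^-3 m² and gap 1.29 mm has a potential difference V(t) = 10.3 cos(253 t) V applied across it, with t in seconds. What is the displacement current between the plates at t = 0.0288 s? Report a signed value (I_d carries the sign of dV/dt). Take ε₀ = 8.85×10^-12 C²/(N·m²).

-7.69×10^-8 A

C = ε₀A/d = (8.85×10^-12)(5.10×10^-3)/(1.29×10^-3) = 3.499×10^-11 F. dV/dt = V₀ω·−sin(ωt); at ωt = 7.2864 rad this factor is -0.8432.
I_d = C dV/dt = (3.499×10^-11)(10.3)(253)(-0.8432) = -7.69×10^-8 A.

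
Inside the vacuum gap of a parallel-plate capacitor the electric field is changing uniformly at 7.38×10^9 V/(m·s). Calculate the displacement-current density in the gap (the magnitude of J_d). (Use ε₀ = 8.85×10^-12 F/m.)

0.0653 A/m²

J_d = ε₀ ∂E/∂t, so J_d = 0.0653 A/m².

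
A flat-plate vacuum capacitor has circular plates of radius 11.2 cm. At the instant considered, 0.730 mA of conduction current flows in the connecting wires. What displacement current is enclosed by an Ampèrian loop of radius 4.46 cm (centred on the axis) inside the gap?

1.16×10^-4 A

By continuity the displacement current in the gap matches the conduction current: I_d = 7.30×10^-4 A.
Through an area πr² the displacement current is I_d·(πr²/πR²) = I_d (r/R)² = 1.16×10^-4 A.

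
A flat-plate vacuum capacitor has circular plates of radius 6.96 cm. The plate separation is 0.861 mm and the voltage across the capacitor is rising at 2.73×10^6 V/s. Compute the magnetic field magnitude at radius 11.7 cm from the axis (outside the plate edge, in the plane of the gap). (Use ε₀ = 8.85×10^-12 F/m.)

7.30×10^-10 T

I_d = C dV/dt with C = ε₀πR²/d = 1.564×10^-10 F, so I_d = (1.564×10^-10)(2.73×10^6) = 4.270×10^-4 A.
With r > R the enclosed displacement current is the full I_d; B = μ₀ I_d / (2πr) = 7.30×10^-10 T.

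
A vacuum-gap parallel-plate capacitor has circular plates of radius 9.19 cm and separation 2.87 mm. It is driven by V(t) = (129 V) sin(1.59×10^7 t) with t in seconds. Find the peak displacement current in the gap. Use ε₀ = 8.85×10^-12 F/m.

0.168 A

C = ε₀A/d = (8.85×10^-12)(0.02653)/(2.87×10^-3) = 8.181×10^-11 F; ω = 1.59×10^7 rad/s.
I_d = C dV/dt, so |I_d|_max = C V₀ ω = (8.181×10^-11)(129)(1.59×10^7) = 0.168 A.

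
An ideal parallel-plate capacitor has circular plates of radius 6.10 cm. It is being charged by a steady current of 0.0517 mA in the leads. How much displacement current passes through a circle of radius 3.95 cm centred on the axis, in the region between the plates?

2.17×10^-5 A

No conduction current crosses the gap, so I_d there equals the 5.17×10^-5 A in the leads.
Since J_d is uniform, the enclosed fraction is (r/R)² = 0.4193, giving I_d,enc = 2.17×10^-5 A.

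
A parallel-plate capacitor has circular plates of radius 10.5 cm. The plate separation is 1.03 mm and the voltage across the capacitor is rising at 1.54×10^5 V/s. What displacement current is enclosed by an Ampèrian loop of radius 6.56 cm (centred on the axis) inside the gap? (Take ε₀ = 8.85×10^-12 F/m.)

1.79×10^-5 A

dE/dt = (dV/dt)/d = 1.495×10^8 V/(m·s); I_d = ε₀(πR²)(dE/dt) = (8.85×10^-12)(0.03464)(1.495×10^8) = 4.583×10^-5 A.
Since J_d is uniform, the enclosed fraction is (r/R)² = 0.3903, giving I_d,enc = 1.79×10^-5 A.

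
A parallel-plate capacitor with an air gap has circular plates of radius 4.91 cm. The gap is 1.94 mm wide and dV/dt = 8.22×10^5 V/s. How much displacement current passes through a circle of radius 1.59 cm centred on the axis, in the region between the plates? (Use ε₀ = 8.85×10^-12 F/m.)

2.98×10^-6 A

With E = V/d, dE/dt = 4.237×10^8 V/(m·s) and πR² = 7.574×10^-3 m², giving I_d = ε₀ πR² dE/dt = 2.840×10^-5 A.
Since J_d is uniform, the enclosed fraction is (r/R)² = 0.1049, giving I_d,enc = 2.98×10^-6 A.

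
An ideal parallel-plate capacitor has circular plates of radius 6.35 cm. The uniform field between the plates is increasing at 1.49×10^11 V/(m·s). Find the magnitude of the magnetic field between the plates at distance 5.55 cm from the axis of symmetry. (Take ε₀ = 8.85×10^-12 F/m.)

4.60×10^-8 T

Total displacement current: I_d = ε₀(πR²)(dE/dt) = (8.85×10^-12)(0.01267)(1.49×10^11) = 0.01671 A.
An Ampèrian loop of radius r encloses a fraction (r/R)² of I_d. Then B·2πr = μ₀ I_d (r/R)², giving B = μ₀ I_d r/(2πR²) = 4.60×10^-8 T.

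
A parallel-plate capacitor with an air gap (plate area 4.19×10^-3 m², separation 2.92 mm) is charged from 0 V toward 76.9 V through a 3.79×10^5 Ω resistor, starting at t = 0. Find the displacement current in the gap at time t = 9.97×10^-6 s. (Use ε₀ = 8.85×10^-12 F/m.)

2.56×10^-5 A

C = ε₀A/d = (8.85×10^-12)(4.19×10^-3)/(2.92×10^-3) = 1.270×10^-11 F and τ = RC = 4.813×10^-6 s. I_d in the gap equals the RC charging current.
I_d(t) = (V₀/R) e^(−t/τ) = 2.029×10^-4 · e^(−2.071) = 2.56×10^-5 A.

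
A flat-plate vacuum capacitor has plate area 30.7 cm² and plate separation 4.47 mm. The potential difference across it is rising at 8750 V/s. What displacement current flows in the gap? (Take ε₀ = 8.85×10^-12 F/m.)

5.32×10^-8 A

The field between the plates is E = V/d, so dE/dt = (8750)/(4.47×10^-3 m) = 1.957×10^6 V/(m·s).
I_d = ε₀ A (dE/dt) = (8.85×10^-12)(3.07×10^-3)(1.957×10^6) = 5.32×10^-8 A.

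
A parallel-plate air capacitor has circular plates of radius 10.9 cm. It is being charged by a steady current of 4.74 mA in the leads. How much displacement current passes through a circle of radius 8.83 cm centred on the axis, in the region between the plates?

By continuity the displacement current in the gap matches the conduction current: I_d = 4.74×10^-3 A.
The field is uniform, so I_d,enc = I_d (r/R)² = (4.74×10^-3)(8.83/10.9)² = 3.11×10^-3 A.

3.11×10^-3 A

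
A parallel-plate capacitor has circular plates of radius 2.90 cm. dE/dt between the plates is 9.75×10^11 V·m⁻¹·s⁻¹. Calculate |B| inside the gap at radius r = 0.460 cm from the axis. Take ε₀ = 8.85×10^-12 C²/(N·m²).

2.49×10^-8 T

Through the whole plate area (πR² = 2.642×10^-3 m²), I_d = ε₀ πR² dE/dt = 0.02280 A.
For r < R the Ampère–Maxwell law gives B(2πr) = μ₀ I_d (r²/R²), so B = μ₀ I_d r/(2πR²) = (4π×10^-7)(0.02280)(4.60×10^-3)/(2π·0.0290²) = 2.49×10^-8 T.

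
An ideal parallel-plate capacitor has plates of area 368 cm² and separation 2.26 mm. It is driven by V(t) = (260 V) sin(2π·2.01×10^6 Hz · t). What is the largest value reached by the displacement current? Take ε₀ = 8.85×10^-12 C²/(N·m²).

0.473 A

C = ε₀A/d = (8.85×10^-12)(0.0368)/(2.26×10^-3) = 1.441×10^-10 F; ω = 2πf = 1.263×10^7 rad/s.
I_d = C dV/dt, so |I_d|_max = C V₀ ω = (1.441×10^-10)(260)(1.263×10^7) = 0.473 A.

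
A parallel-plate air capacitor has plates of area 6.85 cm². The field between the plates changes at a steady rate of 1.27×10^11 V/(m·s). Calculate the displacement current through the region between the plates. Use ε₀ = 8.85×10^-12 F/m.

The displacement current is ε₀ times dΦ_E/dt = ε₀ A dE/dt = (8.85×10^-12)(6.85×10^-4)(1.27×10^11) = 7.70×10^-4 A.

7.70×10^-4 A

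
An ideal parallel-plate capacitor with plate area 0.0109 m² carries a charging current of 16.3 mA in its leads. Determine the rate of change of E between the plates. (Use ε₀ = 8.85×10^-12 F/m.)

The displacement current between the plates equals the conduction current, I_d = 16.3 mA.
Since I_d = ε₀ A dE/dt, dE/dt = I_d/(ε₀A) = (0.0163)/((8.85×10^-12)(0.0109)) = 1.69×10^11 V/(m·s).

1.69×10^11 V/(m·s)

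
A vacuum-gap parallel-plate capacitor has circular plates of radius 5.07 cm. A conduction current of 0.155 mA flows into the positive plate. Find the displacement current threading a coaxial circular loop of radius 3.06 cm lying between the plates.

5.65×10^-5 A

No conduction current crosses the gap, so I_d there equals the 1.55×10^-4 A in the leads.
Through an area πr² the displacement current is I_d·(πr²/πR²) = I_d (r/R)² = 5.65×10^-5 A.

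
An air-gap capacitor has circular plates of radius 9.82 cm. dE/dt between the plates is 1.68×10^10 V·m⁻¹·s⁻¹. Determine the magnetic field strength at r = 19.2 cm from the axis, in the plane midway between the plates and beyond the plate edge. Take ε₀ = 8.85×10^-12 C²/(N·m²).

I_d = ε₀ dΦ_E/dt = ε₀ πR² (dE/dt) = (8.85×10^-12)(0.03030)(1.68×10^10) = 4.505×10^-3 A through the full plate area.
With r > R the enclosed displacement current is the full I_d; B = μ₀ I_d / (2πr) = 4.69×10^-9 T.

4.69×10^-9 T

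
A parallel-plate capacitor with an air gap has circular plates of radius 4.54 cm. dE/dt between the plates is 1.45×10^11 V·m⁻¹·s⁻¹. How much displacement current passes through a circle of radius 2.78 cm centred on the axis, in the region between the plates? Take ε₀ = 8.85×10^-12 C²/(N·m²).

3.12×10^-3 A

Total displacement current: I_d = ε₀(πR²)(dE/dt) = (8.85×10^-12)(6.475×10^-3)(1.45×10^11) = 8.309×10^-3 A.
Through an area πr² the displacement current is I_d·(πr²/πR²) = I_d (r/R)² = 3.12×10^-3 A.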